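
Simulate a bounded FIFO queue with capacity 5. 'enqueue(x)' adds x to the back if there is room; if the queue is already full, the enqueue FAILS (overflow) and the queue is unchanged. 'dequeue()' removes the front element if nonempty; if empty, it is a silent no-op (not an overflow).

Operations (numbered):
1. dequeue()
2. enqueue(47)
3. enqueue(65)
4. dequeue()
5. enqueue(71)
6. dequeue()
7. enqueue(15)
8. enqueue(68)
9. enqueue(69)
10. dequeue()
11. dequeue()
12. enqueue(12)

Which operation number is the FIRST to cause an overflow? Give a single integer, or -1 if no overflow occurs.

Answer: -1

Derivation:
1. dequeue(): empty, no-op, size=0
2. enqueue(47): size=1
3. enqueue(65): size=2
4. dequeue(): size=1
5. enqueue(71): size=2
6. dequeue(): size=1
7. enqueue(15): size=2
8. enqueue(68): size=3
9. enqueue(69): size=4
10. dequeue(): size=3
11. dequeue(): size=2
12. enqueue(12): size=3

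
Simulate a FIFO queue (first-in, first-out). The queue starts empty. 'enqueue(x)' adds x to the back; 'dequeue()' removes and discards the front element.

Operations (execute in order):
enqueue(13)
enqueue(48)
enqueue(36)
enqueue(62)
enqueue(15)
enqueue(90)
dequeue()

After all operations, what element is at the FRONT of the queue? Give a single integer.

Answer: 48

Derivation:
enqueue(13): queue = [13]
enqueue(48): queue = [13, 48]
enqueue(36): queue = [13, 48, 36]
enqueue(62): queue = [13, 48, 36, 62]
enqueue(15): queue = [13, 48, 36, 62, 15]
enqueue(90): queue = [13, 48, 36, 62, 15, 90]
dequeue(): queue = [48, 36, 62, 15, 90]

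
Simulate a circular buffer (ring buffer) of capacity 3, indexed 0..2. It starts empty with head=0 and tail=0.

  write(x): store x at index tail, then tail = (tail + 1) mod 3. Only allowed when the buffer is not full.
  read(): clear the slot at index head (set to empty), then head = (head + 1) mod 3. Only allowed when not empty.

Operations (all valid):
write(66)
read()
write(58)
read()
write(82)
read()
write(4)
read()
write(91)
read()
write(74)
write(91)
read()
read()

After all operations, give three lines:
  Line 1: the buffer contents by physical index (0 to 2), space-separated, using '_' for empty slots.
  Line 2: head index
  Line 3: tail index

write(66): buf=[66 _ _], head=0, tail=1, size=1
read(): buf=[_ _ _], head=1, tail=1, size=0
write(58): buf=[_ 58 _], head=1, tail=2, size=1
read(): buf=[_ _ _], head=2, tail=2, size=0
write(82): buf=[_ _ 82], head=2, tail=0, size=1
read(): buf=[_ _ _], head=0, tail=0, size=0
write(4): buf=[4 _ _], head=0, tail=1, size=1
read(): buf=[_ _ _], head=1, tail=1, size=0
write(91): buf=[_ 91 _], head=1, tail=2, size=1
read(): buf=[_ _ _], head=2, tail=2, size=0
write(74): buf=[_ _ 74], head=2, tail=0, size=1
write(91): buf=[91 _ 74], head=2, tail=1, size=2
read(): buf=[91 _ _], head=0, tail=1, size=1
read(): buf=[_ _ _], head=1, tail=1, size=0

Answer: _ _ _
1
1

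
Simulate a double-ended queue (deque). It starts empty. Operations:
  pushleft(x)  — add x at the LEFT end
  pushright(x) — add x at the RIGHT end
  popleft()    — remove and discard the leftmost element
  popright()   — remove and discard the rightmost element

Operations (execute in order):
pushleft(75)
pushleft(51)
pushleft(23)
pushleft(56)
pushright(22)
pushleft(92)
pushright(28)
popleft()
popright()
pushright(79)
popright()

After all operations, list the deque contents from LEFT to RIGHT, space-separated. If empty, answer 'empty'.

pushleft(75): [75]
pushleft(51): [51, 75]
pushleft(23): [23, 51, 75]
pushleft(56): [56, 23, 51, 75]
pushright(22): [56, 23, 51, 75, 22]
pushleft(92): [92, 56, 23, 51, 75, 22]
pushright(28): [92, 56, 23, 51, 75, 22, 28]
popleft(): [56, 23, 51, 75, 22, 28]
popright(): [56, 23, 51, 75, 22]
pushright(79): [56, 23, 51, 75, 22, 79]
popright(): [56, 23, 51, 75, 22]

Answer: 56 23 51 75 22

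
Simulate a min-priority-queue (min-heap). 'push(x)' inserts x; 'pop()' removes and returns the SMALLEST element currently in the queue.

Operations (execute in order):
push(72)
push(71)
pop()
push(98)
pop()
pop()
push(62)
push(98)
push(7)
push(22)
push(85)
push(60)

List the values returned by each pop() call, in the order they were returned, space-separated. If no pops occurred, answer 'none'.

Answer: 71 72 98

Derivation:
push(72): heap contents = [72]
push(71): heap contents = [71, 72]
pop() → 71: heap contents = [72]
push(98): heap contents = [72, 98]
pop() → 72: heap contents = [98]
pop() → 98: heap contents = []
push(62): heap contents = [62]
push(98): heap contents = [62, 98]
push(7): heap contents = [7, 62, 98]
push(22): heap contents = [7, 22, 62, 98]
push(85): heap contents = [7, 22, 62, 85, 98]
push(60): heap contents = [7, 22, 60, 62, 85, 98]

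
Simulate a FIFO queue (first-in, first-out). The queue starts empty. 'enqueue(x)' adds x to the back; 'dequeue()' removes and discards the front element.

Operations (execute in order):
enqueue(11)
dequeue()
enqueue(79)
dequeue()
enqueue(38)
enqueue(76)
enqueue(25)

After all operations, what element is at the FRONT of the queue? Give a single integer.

Answer: 38

Derivation:
enqueue(11): queue = [11]
dequeue(): queue = []
enqueue(79): queue = [79]
dequeue(): queue = []
enqueue(38): queue = [38]
enqueue(76): queue = [38, 76]
enqueue(25): queue = [38, 76, 25]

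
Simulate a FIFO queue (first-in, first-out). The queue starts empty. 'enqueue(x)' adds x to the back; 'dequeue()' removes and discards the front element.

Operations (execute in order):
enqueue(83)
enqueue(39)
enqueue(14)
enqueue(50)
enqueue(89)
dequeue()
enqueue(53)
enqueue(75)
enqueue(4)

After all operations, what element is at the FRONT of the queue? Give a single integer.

Answer: 39

Derivation:
enqueue(83): queue = [83]
enqueue(39): queue = [83, 39]
enqueue(14): queue = [83, 39, 14]
enqueue(50): queue = [83, 39, 14, 50]
enqueue(89): queue = [83, 39, 14, 50, 89]
dequeue(): queue = [39, 14, 50, 89]
enqueue(53): queue = [39, 14, 50, 89, 53]
enqueue(75): queue = [39, 14, 50, 89, 53, 75]
enqueue(4): queue = [39, 14, 50, 89, 53, 75, 4]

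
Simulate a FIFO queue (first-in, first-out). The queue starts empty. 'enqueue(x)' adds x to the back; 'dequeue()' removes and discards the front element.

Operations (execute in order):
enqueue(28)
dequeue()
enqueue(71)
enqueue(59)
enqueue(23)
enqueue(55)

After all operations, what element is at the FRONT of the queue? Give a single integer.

Answer: 71

Derivation:
enqueue(28): queue = [28]
dequeue(): queue = []
enqueue(71): queue = [71]
enqueue(59): queue = [71, 59]
enqueue(23): queue = [71, 59, 23]
enqueue(55): queue = [71, 59, 23, 55]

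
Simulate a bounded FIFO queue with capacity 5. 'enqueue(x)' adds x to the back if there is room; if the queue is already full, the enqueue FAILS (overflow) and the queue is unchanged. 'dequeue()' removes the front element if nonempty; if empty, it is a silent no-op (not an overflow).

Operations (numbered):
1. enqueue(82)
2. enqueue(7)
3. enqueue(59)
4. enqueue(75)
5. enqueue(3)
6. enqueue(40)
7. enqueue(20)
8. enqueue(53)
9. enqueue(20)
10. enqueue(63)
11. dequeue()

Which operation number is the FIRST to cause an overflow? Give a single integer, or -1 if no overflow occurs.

Answer: 6

Derivation:
1. enqueue(82): size=1
2. enqueue(7): size=2
3. enqueue(59): size=3
4. enqueue(75): size=4
5. enqueue(3): size=5
6. enqueue(40): size=5=cap → OVERFLOW (fail)
7. enqueue(20): size=5=cap → OVERFLOW (fail)
8. enqueue(53): size=5=cap → OVERFLOW (fail)
9. enqueue(20): size=5=cap → OVERFLOW (fail)
10. enqueue(63): size=5=cap → OVERFLOW (fail)
11. dequeue(): size=4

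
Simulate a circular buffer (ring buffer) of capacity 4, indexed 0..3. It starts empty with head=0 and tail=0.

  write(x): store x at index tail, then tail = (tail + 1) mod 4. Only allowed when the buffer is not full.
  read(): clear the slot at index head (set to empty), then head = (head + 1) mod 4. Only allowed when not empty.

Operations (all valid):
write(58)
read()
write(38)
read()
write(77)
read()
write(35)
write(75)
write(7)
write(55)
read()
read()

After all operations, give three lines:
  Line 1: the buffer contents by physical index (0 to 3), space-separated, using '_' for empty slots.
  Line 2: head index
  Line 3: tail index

write(58): buf=[58 _ _ _], head=0, tail=1, size=1
read(): buf=[_ _ _ _], head=1, tail=1, size=0
write(38): buf=[_ 38 _ _], head=1, tail=2, size=1
read(): buf=[_ _ _ _], head=2, tail=2, size=0
write(77): buf=[_ _ 77 _], head=2, tail=3, size=1
read(): buf=[_ _ _ _], head=3, tail=3, size=0
write(35): buf=[_ _ _ 35], head=3, tail=0, size=1
write(75): buf=[75 _ _ 35], head=3, tail=1, size=2
write(7): buf=[75 7 _ 35], head=3, tail=2, size=3
write(55): buf=[75 7 55 35], head=3, tail=3, size=4
read(): buf=[75 7 55 _], head=0, tail=3, size=3
read(): buf=[_ 7 55 _], head=1, tail=3, size=2

Answer: _ 7 55 _
1
3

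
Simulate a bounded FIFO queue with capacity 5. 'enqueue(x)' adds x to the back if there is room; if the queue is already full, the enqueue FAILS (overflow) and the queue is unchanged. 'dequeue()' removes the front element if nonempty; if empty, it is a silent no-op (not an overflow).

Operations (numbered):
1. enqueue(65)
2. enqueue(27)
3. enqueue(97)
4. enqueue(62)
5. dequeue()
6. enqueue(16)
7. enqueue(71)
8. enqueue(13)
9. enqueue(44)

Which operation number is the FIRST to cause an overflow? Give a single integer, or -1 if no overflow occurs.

Answer: 8

Derivation:
1. enqueue(65): size=1
2. enqueue(27): size=2
3. enqueue(97): size=3
4. enqueue(62): size=4
5. dequeue(): size=3
6. enqueue(16): size=4
7. enqueue(71): size=5
8. enqueue(13): size=5=cap → OVERFLOW (fail)
9. enqueue(44): size=5=cap → OVERFLOW (fail)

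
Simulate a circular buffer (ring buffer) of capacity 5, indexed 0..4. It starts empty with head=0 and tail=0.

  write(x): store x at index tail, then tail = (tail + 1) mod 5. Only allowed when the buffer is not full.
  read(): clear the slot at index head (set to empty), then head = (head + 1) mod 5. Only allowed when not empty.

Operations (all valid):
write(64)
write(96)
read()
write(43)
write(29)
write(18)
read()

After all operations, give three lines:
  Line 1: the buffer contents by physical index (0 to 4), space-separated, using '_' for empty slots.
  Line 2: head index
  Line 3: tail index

Answer: _ _ 43 29 18
2
0

Derivation:
write(64): buf=[64 _ _ _ _], head=0, tail=1, size=1
write(96): buf=[64 96 _ _ _], head=0, tail=2, size=2
read(): buf=[_ 96 _ _ _], head=1, tail=2, size=1
write(43): buf=[_ 96 43 _ _], head=1, tail=3, size=2
write(29): buf=[_ 96 43 29 _], head=1, tail=4, size=3
write(18): buf=[_ 96 43 29 18], head=1, tail=0, size=4
read(): buf=[_ _ 43 29 18], head=2, tail=0, size=3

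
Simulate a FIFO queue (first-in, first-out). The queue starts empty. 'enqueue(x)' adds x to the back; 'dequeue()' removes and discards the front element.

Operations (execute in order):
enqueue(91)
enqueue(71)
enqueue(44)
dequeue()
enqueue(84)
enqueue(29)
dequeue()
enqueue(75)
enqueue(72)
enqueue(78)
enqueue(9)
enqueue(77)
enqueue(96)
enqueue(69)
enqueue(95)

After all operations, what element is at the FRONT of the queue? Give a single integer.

Answer: 44

Derivation:
enqueue(91): queue = [91]
enqueue(71): queue = [91, 71]
enqueue(44): queue = [91, 71, 44]
dequeue(): queue = [71, 44]
enqueue(84): queue = [71, 44, 84]
enqueue(29): queue = [71, 44, 84, 29]
dequeue(): queue = [44, 84, 29]
enqueue(75): queue = [44, 84, 29, 75]
enqueue(72): queue = [44, 84, 29, 75, 72]
enqueue(78): queue = [44, 84, 29, 75, 72, 78]
enqueue(9): queue = [44, 84, 29, 75, 72, 78, 9]
enqueue(77): queue = [44, 84, 29, 75, 72, 78, 9, 77]
enqueue(96): queue = [44, 84, 29, 75, 72, 78, 9, 77, 96]
enqueue(69): queue = [44, 84, 29, 75, 72, 78, 9, 77, 96, 69]
enqueue(95): queue = [44, 84, 29, 75, 72, 78, 9, 77, 96, 69, 95]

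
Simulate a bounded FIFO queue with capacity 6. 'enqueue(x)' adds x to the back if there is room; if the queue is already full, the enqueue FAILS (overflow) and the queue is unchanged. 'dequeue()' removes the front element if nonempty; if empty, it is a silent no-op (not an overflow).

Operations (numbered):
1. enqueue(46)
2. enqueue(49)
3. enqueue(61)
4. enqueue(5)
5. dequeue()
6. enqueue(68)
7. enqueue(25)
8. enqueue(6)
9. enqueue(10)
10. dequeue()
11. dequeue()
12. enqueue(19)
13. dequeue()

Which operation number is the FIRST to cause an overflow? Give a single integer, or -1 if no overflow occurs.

Answer: 9

Derivation:
1. enqueue(46): size=1
2. enqueue(49): size=2
3. enqueue(61): size=3
4. enqueue(5): size=4
5. dequeue(): size=3
6. enqueue(68): size=4
7. enqueue(25): size=5
8. enqueue(6): size=6
9. enqueue(10): size=6=cap → OVERFLOW (fail)
10. dequeue(): size=5
11. dequeue(): size=4
12. enqueue(19): size=5
13. dequeue(): size=4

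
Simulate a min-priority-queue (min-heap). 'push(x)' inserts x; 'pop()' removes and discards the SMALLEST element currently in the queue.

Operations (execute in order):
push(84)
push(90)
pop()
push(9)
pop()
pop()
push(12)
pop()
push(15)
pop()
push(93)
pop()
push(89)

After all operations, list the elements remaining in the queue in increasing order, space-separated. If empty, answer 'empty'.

push(84): heap contents = [84]
push(90): heap contents = [84, 90]
pop() → 84: heap contents = [90]
push(9): heap contents = [9, 90]
pop() → 9: heap contents = [90]
pop() → 90: heap contents = []
push(12): heap contents = [12]
pop() → 12: heap contents = []
push(15): heap contents = [15]
pop() → 15: heap contents = []
push(93): heap contents = [93]
pop() → 93: heap contents = []
push(89): heap contents = [89]

Answer: 89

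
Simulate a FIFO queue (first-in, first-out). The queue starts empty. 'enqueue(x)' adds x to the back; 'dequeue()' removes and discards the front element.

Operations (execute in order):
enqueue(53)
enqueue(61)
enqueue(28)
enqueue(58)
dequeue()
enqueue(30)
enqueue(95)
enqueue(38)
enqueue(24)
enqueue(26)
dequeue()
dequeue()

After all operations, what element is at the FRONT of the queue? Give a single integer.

enqueue(53): queue = [53]
enqueue(61): queue = [53, 61]
enqueue(28): queue = [53, 61, 28]
enqueue(58): queue = [53, 61, 28, 58]
dequeue(): queue = [61, 28, 58]
enqueue(30): queue = [61, 28, 58, 30]
enqueue(95): queue = [61, 28, 58, 30, 95]
enqueue(38): queue = [61, 28, 58, 30, 95, 38]
enqueue(24): queue = [61, 28, 58, 30, 95, 38, 24]
enqueue(26): queue = [61, 28, 58, 30, 95, 38, 24, 26]
dequeue(): queue = [28, 58, 30, 95, 38, 24, 26]
dequeue(): queue = [58, 30, 95, 38, 24, 26]

Answer: 58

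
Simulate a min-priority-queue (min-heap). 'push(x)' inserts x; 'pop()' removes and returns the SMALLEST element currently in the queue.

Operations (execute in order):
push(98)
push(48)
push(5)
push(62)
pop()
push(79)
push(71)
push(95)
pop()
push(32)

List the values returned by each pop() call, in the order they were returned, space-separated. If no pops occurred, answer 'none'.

Answer: 5 48

Derivation:
push(98): heap contents = [98]
push(48): heap contents = [48, 98]
push(5): heap contents = [5, 48, 98]
push(62): heap contents = [5, 48, 62, 98]
pop() → 5: heap contents = [48, 62, 98]
push(79): heap contents = [48, 62, 79, 98]
push(71): heap contents = [48, 62, 71, 79, 98]
push(95): heap contents = [48, 62, 71, 79, 95, 98]
pop() → 48: heap contents = [62, 71, 79, 95, 98]
push(32): heap contents = [32, 62, 71, 79, 95, 98]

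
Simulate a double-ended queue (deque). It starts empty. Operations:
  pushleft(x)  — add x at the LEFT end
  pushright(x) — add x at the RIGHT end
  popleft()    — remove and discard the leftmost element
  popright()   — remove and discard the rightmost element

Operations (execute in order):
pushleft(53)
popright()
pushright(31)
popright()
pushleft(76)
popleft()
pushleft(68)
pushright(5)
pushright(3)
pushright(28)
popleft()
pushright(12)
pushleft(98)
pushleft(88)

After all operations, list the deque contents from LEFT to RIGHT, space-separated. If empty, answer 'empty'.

Answer: 88 98 5 3 28 12

Derivation:
pushleft(53): [53]
popright(): []
pushright(31): [31]
popright(): []
pushleft(76): [76]
popleft(): []
pushleft(68): [68]
pushright(5): [68, 5]
pushright(3): [68, 5, 3]
pushright(28): [68, 5, 3, 28]
popleft(): [5, 3, 28]
pushright(12): [5, 3, 28, 12]
pushleft(98): [98, 5, 3, 28, 12]
pushleft(88): [88, 98, 5, 3, 28, 12]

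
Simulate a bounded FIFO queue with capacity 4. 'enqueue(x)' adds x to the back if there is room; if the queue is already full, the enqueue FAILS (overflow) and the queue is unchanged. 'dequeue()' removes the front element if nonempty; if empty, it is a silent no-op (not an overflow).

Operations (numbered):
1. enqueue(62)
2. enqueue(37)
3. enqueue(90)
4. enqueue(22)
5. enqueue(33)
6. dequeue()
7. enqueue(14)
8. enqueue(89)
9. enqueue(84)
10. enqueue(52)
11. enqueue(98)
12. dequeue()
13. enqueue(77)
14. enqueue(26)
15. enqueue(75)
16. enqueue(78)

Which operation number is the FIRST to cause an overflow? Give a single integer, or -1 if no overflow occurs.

1. enqueue(62): size=1
2. enqueue(37): size=2
3. enqueue(90): size=3
4. enqueue(22): size=4
5. enqueue(33): size=4=cap → OVERFLOW (fail)
6. dequeue(): size=3
7. enqueue(14): size=4
8. enqueue(89): size=4=cap → OVERFLOW (fail)
9. enqueue(84): size=4=cap → OVERFLOW (fail)
10. enqueue(52): size=4=cap → OVERFLOW (fail)
11. enqueue(98): size=4=cap → OVERFLOW (fail)
12. dequeue(): size=3
13. enqueue(77): size=4
14. enqueue(26): size=4=cap → OVERFLOW (fail)
15. enqueue(75): size=4=cap → OVERFLOW (fail)
16. enqueue(78): size=4=cap → OVERFLOW (fail)

Answer: 5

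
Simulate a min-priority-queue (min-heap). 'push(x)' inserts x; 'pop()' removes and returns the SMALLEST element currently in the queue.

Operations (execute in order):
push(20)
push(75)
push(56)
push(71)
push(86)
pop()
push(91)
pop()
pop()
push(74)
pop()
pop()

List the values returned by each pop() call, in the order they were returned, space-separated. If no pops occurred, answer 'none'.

Answer: 20 56 71 74 75

Derivation:
push(20): heap contents = [20]
push(75): heap contents = [20, 75]
push(56): heap contents = [20, 56, 75]
push(71): heap contents = [20, 56, 71, 75]
push(86): heap contents = [20, 56, 71, 75, 86]
pop() → 20: heap contents = [56, 71, 75, 86]
push(91): heap contents = [56, 71, 75, 86, 91]
pop() → 56: heap contents = [71, 75, 86, 91]
pop() → 71: heap contents = [75, 86, 91]
push(74): heap contents = [74, 75, 86, 91]
pop() → 74: heap contents = [75, 86, 91]
pop() → 75: heap contents = [86, 91]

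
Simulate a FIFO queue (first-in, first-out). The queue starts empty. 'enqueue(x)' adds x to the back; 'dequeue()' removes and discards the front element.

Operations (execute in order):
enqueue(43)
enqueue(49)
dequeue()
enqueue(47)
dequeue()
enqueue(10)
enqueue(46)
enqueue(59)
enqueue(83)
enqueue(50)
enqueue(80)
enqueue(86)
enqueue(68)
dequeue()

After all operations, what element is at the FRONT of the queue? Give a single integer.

enqueue(43): queue = [43]
enqueue(49): queue = [43, 49]
dequeue(): queue = [49]
enqueue(47): queue = [49, 47]
dequeue(): queue = [47]
enqueue(10): queue = [47, 10]
enqueue(46): queue = [47, 10, 46]
enqueue(59): queue = [47, 10, 46, 59]
enqueue(83): queue = [47, 10, 46, 59, 83]
enqueue(50): queue = [47, 10, 46, 59, 83, 50]
enqueue(80): queue = [47, 10, 46, 59, 83, 50, 80]
enqueue(86): queue = [47, 10, 46, 59, 83, 50, 80, 86]
enqueue(68): queue = [47, 10, 46, 59, 83, 50, 80, 86, 68]
dequeue(): queue = [10, 46, 59, 83, 50, 80, 86, 68]

Answer: 10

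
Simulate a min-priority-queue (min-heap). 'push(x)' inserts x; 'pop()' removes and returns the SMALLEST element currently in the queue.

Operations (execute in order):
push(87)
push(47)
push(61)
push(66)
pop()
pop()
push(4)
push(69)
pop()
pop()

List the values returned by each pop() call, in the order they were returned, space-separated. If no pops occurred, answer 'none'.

Answer: 47 61 4 66

Derivation:
push(87): heap contents = [87]
push(47): heap contents = [47, 87]
push(61): heap contents = [47, 61, 87]
push(66): heap contents = [47, 61, 66, 87]
pop() → 47: heap contents = [61, 66, 87]
pop() → 61: heap contents = [66, 87]
push(4): heap contents = [4, 66, 87]
push(69): heap contents = [4, 66, 69, 87]
pop() → 4: heap contents = [66, 69, 87]
pop() → 66: heap contents = [69, 87]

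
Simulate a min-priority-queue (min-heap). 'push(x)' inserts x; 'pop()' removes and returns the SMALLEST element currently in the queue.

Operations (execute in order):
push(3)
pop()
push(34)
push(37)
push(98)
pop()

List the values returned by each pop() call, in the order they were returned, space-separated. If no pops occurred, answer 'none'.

push(3): heap contents = [3]
pop() → 3: heap contents = []
push(34): heap contents = [34]
push(37): heap contents = [34, 37]
push(98): heap contents = [34, 37, 98]
pop() → 34: heap contents = [37, 98]

Answer: 3 34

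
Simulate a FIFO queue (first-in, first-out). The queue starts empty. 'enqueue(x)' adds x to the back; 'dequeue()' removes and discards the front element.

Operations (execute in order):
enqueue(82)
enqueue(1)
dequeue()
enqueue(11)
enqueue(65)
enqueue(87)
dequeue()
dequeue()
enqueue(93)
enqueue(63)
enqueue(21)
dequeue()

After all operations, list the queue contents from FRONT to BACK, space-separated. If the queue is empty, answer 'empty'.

Answer: 87 93 63 21

Derivation:
enqueue(82): [82]
enqueue(1): [82, 1]
dequeue(): [1]
enqueue(11): [1, 11]
enqueue(65): [1, 11, 65]
enqueue(87): [1, 11, 65, 87]
dequeue(): [11, 65, 87]
dequeue(): [65, 87]
enqueue(93): [65, 87, 93]
enqueue(63): [65, 87, 93, 63]
enqueue(21): [65, 87, 93, 63, 21]
dequeue(): [87, 93, 63, 21]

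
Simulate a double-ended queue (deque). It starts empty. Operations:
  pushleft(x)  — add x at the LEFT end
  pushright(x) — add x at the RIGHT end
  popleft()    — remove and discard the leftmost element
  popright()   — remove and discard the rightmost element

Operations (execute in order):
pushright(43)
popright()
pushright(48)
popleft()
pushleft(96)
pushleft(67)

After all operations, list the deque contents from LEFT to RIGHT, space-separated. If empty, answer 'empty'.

pushright(43): [43]
popright(): []
pushright(48): [48]
popleft(): []
pushleft(96): [96]
pushleft(67): [67, 96]

Answer: 67 96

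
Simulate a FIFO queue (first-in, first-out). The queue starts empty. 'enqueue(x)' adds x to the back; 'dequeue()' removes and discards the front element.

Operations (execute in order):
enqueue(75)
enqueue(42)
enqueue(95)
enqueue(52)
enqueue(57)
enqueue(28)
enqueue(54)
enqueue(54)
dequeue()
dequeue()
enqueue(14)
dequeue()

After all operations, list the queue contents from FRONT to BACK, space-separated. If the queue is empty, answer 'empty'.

Answer: 52 57 28 54 54 14

Derivation:
enqueue(75): [75]
enqueue(42): [75, 42]
enqueue(95): [75, 42, 95]
enqueue(52): [75, 42, 95, 52]
enqueue(57): [75, 42, 95, 52, 57]
enqueue(28): [75, 42, 95, 52, 57, 28]
enqueue(54): [75, 42, 95, 52, 57, 28, 54]
enqueue(54): [75, 42, 95, 52, 57, 28, 54, 54]
dequeue(): [42, 95, 52, 57, 28, 54, 54]
dequeue(): [95, 52, 57, 28, 54, 54]
enqueue(14): [95, 52, 57, 28, 54, 54, 14]
dequeue(): [52, 57, 28, 54, 54, 14]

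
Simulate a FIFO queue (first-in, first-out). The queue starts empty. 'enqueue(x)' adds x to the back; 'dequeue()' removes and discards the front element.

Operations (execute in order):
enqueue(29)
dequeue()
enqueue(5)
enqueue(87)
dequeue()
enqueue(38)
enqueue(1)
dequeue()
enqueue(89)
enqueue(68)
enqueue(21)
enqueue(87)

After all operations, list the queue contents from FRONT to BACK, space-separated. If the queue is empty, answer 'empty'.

Answer: 38 1 89 68 21 87

Derivation:
enqueue(29): [29]
dequeue(): []
enqueue(5): [5]
enqueue(87): [5, 87]
dequeue(): [87]
enqueue(38): [87, 38]
enqueue(1): [87, 38, 1]
dequeue(): [38, 1]
enqueue(89): [38, 1, 89]
enqueue(68): [38, 1, 89, 68]
enqueue(21): [38, 1, 89, 68, 21]
enqueue(87): [38, 1, 89, 68, 21, 87]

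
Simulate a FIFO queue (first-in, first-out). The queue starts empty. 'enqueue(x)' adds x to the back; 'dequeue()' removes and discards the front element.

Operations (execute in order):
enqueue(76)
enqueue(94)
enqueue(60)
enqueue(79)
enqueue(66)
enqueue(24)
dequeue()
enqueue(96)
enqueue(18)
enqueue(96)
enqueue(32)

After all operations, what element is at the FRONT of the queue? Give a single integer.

Answer: 94

Derivation:
enqueue(76): queue = [76]
enqueue(94): queue = [76, 94]
enqueue(60): queue = [76, 94, 60]
enqueue(79): queue = [76, 94, 60, 79]
enqueue(66): queue = [76, 94, 60, 79, 66]
enqueue(24): queue = [76, 94, 60, 79, 66, 24]
dequeue(): queue = [94, 60, 79, 66, 24]
enqueue(96): queue = [94, 60, 79, 66, 24, 96]
enqueue(18): queue = [94, 60, 79, 66, 24, 96, 18]
enqueue(96): queue = [94, 60, 79, 66, 24, 96, 18, 96]
enqueue(32): queue = [94, 60, 79, 66, 24, 96, 18, 96, 32]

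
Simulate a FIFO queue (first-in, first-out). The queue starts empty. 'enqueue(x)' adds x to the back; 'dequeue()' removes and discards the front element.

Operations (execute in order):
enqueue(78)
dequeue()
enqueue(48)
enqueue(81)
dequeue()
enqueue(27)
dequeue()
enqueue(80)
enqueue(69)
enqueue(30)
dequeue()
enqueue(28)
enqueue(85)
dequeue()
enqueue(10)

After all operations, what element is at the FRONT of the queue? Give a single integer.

enqueue(78): queue = [78]
dequeue(): queue = []
enqueue(48): queue = [48]
enqueue(81): queue = [48, 81]
dequeue(): queue = [81]
enqueue(27): queue = [81, 27]
dequeue(): queue = [27]
enqueue(80): queue = [27, 80]
enqueue(69): queue = [27, 80, 69]
enqueue(30): queue = [27, 80, 69, 30]
dequeue(): queue = [80, 69, 30]
enqueue(28): queue = [80, 69, 30, 28]
enqueue(85): queue = [80, 69, 30, 28, 85]
dequeue(): queue = [69, 30, 28, 85]
enqueue(10): queue = [69, 30, 28, 85, 10]

Answer: 69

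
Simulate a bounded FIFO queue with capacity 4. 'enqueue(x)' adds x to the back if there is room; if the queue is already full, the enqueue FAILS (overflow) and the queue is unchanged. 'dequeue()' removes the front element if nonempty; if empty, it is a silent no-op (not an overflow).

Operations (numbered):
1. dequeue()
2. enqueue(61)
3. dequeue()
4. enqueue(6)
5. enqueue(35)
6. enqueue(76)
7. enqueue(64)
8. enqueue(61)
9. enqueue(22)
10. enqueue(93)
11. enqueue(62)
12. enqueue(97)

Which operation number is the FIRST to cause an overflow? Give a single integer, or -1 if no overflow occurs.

Answer: 8

Derivation:
1. dequeue(): empty, no-op, size=0
2. enqueue(61): size=1
3. dequeue(): size=0
4. enqueue(6): size=1
5. enqueue(35): size=2
6. enqueue(76): size=3
7. enqueue(64): size=4
8. enqueue(61): size=4=cap → OVERFLOW (fail)
9. enqueue(22): size=4=cap → OVERFLOW (fail)
10. enqueue(93): size=4=cap → OVERFLOW (fail)
11. enqueue(62): size=4=cap → OVERFLOW (fail)
12. enqueue(97): size=4=cap → OVERFLOW (fail)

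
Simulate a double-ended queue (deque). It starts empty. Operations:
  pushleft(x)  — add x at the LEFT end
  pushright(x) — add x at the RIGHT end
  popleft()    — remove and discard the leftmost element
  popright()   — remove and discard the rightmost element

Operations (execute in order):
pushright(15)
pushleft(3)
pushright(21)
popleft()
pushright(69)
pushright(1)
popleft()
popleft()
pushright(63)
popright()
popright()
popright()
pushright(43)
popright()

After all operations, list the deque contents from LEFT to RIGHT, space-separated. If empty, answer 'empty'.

Answer: empty

Derivation:
pushright(15): [15]
pushleft(3): [3, 15]
pushright(21): [3, 15, 21]
popleft(): [15, 21]
pushright(69): [15, 21, 69]
pushright(1): [15, 21, 69, 1]
popleft(): [21, 69, 1]
popleft(): [69, 1]
pushright(63): [69, 1, 63]
popright(): [69, 1]
popright(): [69]
popright(): []
pushright(43): [43]
popright(): []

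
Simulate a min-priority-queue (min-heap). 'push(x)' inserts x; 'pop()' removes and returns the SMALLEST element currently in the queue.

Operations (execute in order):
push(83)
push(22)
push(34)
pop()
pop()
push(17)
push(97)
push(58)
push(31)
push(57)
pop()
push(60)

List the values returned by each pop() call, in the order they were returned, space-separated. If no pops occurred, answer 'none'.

Answer: 22 34 17

Derivation:
push(83): heap contents = [83]
push(22): heap contents = [22, 83]
push(34): heap contents = [22, 34, 83]
pop() → 22: heap contents = [34, 83]
pop() → 34: heap contents = [83]
push(17): heap contents = [17, 83]
push(97): heap contents = [17, 83, 97]
push(58): heap contents = [17, 58, 83, 97]
push(31): heap contents = [17, 31, 58, 83, 97]
push(57): heap contents = [17, 31, 57, 58, 83, 97]
pop() → 17: heap contents = [31, 57, 58, 83, 97]
push(60): heap contents = [31, 57, 58, 60, 83, 97]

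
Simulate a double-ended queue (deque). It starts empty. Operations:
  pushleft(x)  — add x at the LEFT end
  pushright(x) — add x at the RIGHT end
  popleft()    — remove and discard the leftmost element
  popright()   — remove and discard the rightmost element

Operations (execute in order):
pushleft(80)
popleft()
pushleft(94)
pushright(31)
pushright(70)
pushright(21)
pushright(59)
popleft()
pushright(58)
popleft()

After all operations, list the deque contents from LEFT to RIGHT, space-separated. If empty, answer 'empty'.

pushleft(80): [80]
popleft(): []
pushleft(94): [94]
pushright(31): [94, 31]
pushright(70): [94, 31, 70]
pushright(21): [94, 31, 70, 21]
pushright(59): [94, 31, 70, 21, 59]
popleft(): [31, 70, 21, 59]
pushright(58): [31, 70, 21, 59, 58]
popleft(): [70, 21, 59, 58]

Answer: 70 21 59 58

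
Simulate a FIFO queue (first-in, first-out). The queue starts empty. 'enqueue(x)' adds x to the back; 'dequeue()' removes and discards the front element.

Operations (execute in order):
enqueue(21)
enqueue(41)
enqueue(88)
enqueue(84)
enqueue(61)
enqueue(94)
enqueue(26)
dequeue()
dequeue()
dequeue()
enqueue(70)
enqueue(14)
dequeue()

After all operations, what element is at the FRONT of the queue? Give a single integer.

enqueue(21): queue = [21]
enqueue(41): queue = [21, 41]
enqueue(88): queue = [21, 41, 88]
enqueue(84): queue = [21, 41, 88, 84]
enqueue(61): queue = [21, 41, 88, 84, 61]
enqueue(94): queue = [21, 41, 88, 84, 61, 94]
enqueue(26): queue = [21, 41, 88, 84, 61, 94, 26]
dequeue(): queue = [41, 88, 84, 61, 94, 26]
dequeue(): queue = [88, 84, 61, 94, 26]
dequeue(): queue = [84, 61, 94, 26]
enqueue(70): queue = [84, 61, 94, 26, 70]
enqueue(14): queue = [84, 61, 94, 26, 70, 14]
dequeue(): queue = [61, 94, 26, 70, 14]

Answer: 61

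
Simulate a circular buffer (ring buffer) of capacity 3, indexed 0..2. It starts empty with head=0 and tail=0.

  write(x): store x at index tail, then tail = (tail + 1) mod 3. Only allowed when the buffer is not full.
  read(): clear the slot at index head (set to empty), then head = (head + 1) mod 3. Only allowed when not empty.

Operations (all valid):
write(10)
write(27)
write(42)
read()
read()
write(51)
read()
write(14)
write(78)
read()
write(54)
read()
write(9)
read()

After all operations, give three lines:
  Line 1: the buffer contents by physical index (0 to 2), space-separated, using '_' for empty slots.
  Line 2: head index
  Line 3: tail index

Answer: 54 9 _
0
2

Derivation:
write(10): buf=[10 _ _], head=0, tail=1, size=1
write(27): buf=[10 27 _], head=0, tail=2, size=2
write(42): buf=[10 27 42], head=0, tail=0, size=3
read(): buf=[_ 27 42], head=1, tail=0, size=2
read(): buf=[_ _ 42], head=2, tail=0, size=1
write(51): buf=[51 _ 42], head=2, tail=1, size=2
read(): buf=[51 _ _], head=0, tail=1, size=1
write(14): buf=[51 14 _], head=0, tail=2, size=2
write(78): buf=[51 14 78], head=0, tail=0, size=3
read(): buf=[_ 14 78], head=1, tail=0, size=2
write(54): buf=[54 14 78], head=1, tail=1, size=3
read(): buf=[54 _ 78], head=2, tail=1, size=2
write(9): buf=[54 9 78], head=2, tail=2, size=3
read(): buf=[54 9 _], head=0, tail=2, size=2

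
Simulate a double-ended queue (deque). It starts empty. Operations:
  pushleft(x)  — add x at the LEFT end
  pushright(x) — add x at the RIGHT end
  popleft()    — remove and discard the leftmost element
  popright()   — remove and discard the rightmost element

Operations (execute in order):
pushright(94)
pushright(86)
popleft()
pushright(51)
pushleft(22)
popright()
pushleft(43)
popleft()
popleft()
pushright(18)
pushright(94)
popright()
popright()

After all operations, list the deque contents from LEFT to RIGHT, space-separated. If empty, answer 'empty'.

Answer: 86

Derivation:
pushright(94): [94]
pushright(86): [94, 86]
popleft(): [86]
pushright(51): [86, 51]
pushleft(22): [22, 86, 51]
popright(): [22, 86]
pushleft(43): [43, 22, 86]
popleft(): [22, 86]
popleft(): [86]
pushright(18): [86, 18]
pushright(94): [86, 18, 94]
popright(): [86, 18]
popright(): [86]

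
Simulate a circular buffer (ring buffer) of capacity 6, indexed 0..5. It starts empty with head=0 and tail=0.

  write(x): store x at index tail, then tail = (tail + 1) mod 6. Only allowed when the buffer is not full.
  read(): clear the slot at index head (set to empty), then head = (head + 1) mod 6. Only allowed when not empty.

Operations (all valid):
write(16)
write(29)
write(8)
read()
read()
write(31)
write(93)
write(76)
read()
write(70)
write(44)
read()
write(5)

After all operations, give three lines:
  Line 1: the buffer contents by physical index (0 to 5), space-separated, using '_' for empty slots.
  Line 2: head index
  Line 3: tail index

Answer: 70 44 5 _ 93 76
4
3

Derivation:
write(16): buf=[16 _ _ _ _ _], head=0, tail=1, size=1
write(29): buf=[16 29 _ _ _ _], head=0, tail=2, size=2
write(8): buf=[16 29 8 _ _ _], head=0, tail=3, size=3
read(): buf=[_ 29 8 _ _ _], head=1, tail=3, size=2
read(): buf=[_ _ 8 _ _ _], head=2, tail=3, size=1
write(31): buf=[_ _ 8 31 _ _], head=2, tail=4, size=2
write(93): buf=[_ _ 8 31 93 _], head=2, tail=5, size=3
write(76): buf=[_ _ 8 31 93 76], head=2, tail=0, size=4
read(): buf=[_ _ _ 31 93 76], head=3, tail=0, size=3
write(70): buf=[70 _ _ 31 93 76], head=3, tail=1, size=4
write(44): buf=[70 44 _ 31 93 76], head=3, tail=2, size=5
read(): buf=[70 44 _ _ 93 76], head=4, tail=2, size=4
write(5): buf=[70 44 5 _ 93 76], head=4, tail=3, size=5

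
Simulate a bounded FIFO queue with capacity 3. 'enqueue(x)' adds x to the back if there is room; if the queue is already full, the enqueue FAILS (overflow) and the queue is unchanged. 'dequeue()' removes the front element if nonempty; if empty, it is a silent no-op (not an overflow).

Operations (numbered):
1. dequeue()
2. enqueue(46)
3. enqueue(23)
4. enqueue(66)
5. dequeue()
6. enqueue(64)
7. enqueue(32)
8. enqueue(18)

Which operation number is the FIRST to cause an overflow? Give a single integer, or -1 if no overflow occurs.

Answer: 7

Derivation:
1. dequeue(): empty, no-op, size=0
2. enqueue(46): size=1
3. enqueue(23): size=2
4. enqueue(66): size=3
5. dequeue(): size=2
6. enqueue(64): size=3
7. enqueue(32): size=3=cap → OVERFLOW (fail)
8. enqueue(18): size=3=cap → OVERFLOW (fail)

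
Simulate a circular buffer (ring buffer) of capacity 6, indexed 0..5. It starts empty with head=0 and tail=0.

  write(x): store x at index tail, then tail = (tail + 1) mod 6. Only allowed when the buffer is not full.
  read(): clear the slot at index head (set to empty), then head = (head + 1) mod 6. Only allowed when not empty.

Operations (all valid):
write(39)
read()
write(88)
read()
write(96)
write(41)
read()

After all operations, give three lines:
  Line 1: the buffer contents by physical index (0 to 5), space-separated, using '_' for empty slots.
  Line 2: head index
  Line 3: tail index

Answer: _ _ _ 41 _ _
3
4

Derivation:
write(39): buf=[39 _ _ _ _ _], head=0, tail=1, size=1
read(): buf=[_ _ _ _ _ _], head=1, tail=1, size=0
write(88): buf=[_ 88 _ _ _ _], head=1, tail=2, size=1
read(): buf=[_ _ _ _ _ _], head=2, tail=2, size=0
write(96): buf=[_ _ 96 _ _ _], head=2, tail=3, size=1
write(41): buf=[_ _ 96 41 _ _], head=2, tail=4, size=2
read(): buf=[_ _ _ 41 _ _], head=3, tail=4, size=1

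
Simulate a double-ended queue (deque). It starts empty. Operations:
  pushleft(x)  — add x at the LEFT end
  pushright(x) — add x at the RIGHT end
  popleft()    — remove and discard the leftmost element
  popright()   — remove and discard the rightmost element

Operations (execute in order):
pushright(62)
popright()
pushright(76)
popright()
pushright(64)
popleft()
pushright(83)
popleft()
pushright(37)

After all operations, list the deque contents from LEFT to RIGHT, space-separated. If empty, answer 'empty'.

pushright(62): [62]
popright(): []
pushright(76): [76]
popright(): []
pushright(64): [64]
popleft(): []
pushright(83): [83]
popleft(): []
pushright(37): [37]

Answer: 37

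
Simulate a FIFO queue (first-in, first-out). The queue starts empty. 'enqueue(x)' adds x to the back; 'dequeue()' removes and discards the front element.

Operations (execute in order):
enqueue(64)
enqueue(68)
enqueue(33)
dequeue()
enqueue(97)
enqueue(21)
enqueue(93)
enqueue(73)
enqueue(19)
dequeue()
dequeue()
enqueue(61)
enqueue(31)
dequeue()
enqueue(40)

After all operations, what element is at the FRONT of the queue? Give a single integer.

Answer: 21

Derivation:
enqueue(64): queue = [64]
enqueue(68): queue = [64, 68]
enqueue(33): queue = [64, 68, 33]
dequeue(): queue = [68, 33]
enqueue(97): queue = [68, 33, 97]
enqueue(21): queue = [68, 33, 97, 21]
enqueue(93): queue = [68, 33, 97, 21, 93]
enqueue(73): queue = [68, 33, 97, 21, 93, 73]
enqueue(19): queue = [68, 33, 97, 21, 93, 73, 19]
dequeue(): queue = [33, 97, 21, 93, 73, 19]
dequeue(): queue = [97, 21, 93, 73, 19]
enqueue(61): queue = [97, 21, 93, 73, 19, 61]
enqueue(31): queue = [97, 21, 93, 73, 19, 61, 31]
dequeue(): queue = [21, 93, 73, 19, 61, 31]
enqueue(40): queue = [21, 93, 73, 19, 61, 31, 40]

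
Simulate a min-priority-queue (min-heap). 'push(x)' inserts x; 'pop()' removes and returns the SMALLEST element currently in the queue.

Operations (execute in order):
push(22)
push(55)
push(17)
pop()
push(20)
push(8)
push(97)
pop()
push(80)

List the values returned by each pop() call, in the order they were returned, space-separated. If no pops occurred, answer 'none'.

Answer: 17 8

Derivation:
push(22): heap contents = [22]
push(55): heap contents = [22, 55]
push(17): heap contents = [17, 22, 55]
pop() → 17: heap contents = [22, 55]
push(20): heap contents = [20, 22, 55]
push(8): heap contents = [8, 20, 22, 55]
push(97): heap contents = [8, 20, 22, 55, 97]
pop() → 8: heap contents = [20, 22, 55, 97]
push(80): heap contents = [20, 22, 55, 80, 97]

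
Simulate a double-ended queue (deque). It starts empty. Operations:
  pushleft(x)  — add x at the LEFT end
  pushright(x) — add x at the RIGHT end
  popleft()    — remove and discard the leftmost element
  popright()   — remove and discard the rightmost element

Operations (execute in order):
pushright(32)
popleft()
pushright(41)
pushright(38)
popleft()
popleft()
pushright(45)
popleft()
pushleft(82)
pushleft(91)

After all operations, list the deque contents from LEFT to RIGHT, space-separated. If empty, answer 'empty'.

pushright(32): [32]
popleft(): []
pushright(41): [41]
pushright(38): [41, 38]
popleft(): [38]
popleft(): []
pushright(45): [45]
popleft(): []
pushleft(82): [82]
pushleft(91): [91, 82]

Answer: 91 82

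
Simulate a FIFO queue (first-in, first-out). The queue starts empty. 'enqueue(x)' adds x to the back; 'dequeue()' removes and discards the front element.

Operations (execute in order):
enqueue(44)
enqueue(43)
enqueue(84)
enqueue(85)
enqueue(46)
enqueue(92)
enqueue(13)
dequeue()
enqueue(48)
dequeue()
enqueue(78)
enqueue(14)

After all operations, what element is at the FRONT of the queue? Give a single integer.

enqueue(44): queue = [44]
enqueue(43): queue = [44, 43]
enqueue(84): queue = [44, 43, 84]
enqueue(85): queue = [44, 43, 84, 85]
enqueue(46): queue = [44, 43, 84, 85, 46]
enqueue(92): queue = [44, 43, 84, 85, 46, 92]
enqueue(13): queue = [44, 43, 84, 85, 46, 92, 13]
dequeue(): queue = [43, 84, 85, 46, 92, 13]
enqueue(48): queue = [43, 84, 85, 46, 92, 13, 48]
dequeue(): queue = [84, 85, 46, 92, 13, 48]
enqueue(78): queue = [84, 85, 46, 92, 13, 48, 78]
enqueue(14): queue = [84, 85, 46, 92, 13, 48, 78, 14]

Answer: 84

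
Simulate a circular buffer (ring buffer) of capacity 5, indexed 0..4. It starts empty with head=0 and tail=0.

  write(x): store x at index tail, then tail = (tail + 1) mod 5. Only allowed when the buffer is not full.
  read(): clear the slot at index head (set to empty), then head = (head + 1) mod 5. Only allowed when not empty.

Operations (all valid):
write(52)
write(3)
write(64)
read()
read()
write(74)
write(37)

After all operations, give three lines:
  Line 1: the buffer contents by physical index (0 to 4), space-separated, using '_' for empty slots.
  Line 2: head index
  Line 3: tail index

Answer: _ _ 64 74 37
2
0

Derivation:
write(52): buf=[52 _ _ _ _], head=0, tail=1, size=1
write(3): buf=[52 3 _ _ _], head=0, tail=2, size=2
write(64): buf=[52 3 64 _ _], head=0, tail=3, size=3
read(): buf=[_ 3 64 _ _], head=1, tail=3, size=2
read(): buf=[_ _ 64 _ _], head=2, tail=3, size=1
write(74): buf=[_ _ 64 74 _], head=2, tail=4, size=2
write(37): buf=[_ _ 64 74 37], head=2, tail=0, size=3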